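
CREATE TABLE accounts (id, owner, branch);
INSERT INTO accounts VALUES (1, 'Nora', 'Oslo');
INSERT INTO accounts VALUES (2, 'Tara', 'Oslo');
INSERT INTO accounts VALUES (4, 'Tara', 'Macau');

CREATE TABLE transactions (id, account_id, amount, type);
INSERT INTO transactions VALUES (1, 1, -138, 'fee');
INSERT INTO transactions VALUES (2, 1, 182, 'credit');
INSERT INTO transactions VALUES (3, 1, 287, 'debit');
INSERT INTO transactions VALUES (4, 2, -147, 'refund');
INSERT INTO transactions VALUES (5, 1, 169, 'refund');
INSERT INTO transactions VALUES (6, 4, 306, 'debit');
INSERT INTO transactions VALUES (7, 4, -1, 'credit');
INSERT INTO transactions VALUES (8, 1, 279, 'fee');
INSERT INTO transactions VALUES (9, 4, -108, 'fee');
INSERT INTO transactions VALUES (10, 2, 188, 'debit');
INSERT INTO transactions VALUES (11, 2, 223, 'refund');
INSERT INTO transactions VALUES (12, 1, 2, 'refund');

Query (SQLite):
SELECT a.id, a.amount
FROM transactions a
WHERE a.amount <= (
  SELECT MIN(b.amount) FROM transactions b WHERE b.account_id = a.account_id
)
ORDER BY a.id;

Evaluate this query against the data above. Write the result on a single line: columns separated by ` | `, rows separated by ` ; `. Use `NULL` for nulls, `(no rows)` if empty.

1 | -138 ; 4 | -147 ; 9 | -108

For each transactions row a, compute MIN(amount) over rows sharing a.account_id.
Keep row a if a.amount <= that per-group MIN.
  account_id=1: MIN(amount) = -138
  account_id=2: MIN(amount) = -147
  account_id=4: MIN(amount) = -108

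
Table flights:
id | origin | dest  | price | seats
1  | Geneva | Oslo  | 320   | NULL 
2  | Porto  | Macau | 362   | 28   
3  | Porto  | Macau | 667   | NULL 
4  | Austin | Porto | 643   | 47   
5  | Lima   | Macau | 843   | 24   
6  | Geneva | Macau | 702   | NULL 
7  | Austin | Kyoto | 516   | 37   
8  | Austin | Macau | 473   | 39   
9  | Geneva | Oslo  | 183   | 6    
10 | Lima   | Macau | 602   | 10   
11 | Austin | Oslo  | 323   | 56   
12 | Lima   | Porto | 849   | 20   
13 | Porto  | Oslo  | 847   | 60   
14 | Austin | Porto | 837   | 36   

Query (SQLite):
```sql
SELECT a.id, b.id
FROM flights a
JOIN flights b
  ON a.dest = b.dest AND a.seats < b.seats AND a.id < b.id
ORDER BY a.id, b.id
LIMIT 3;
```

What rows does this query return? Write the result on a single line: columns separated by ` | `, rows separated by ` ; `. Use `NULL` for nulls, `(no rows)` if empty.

Pairs (a,b) with same dest, a.seats < b.seats, a.id < b.id.
dest groups: Kyoto:{7} Macau:{2,3,5,6,8,10} Oslo:{1,9,11,13} Porto:{4,12,14}
Ordered by (a.id, b.id); first 3.

2 | 8 ; 5 | 8 ; 9 | 11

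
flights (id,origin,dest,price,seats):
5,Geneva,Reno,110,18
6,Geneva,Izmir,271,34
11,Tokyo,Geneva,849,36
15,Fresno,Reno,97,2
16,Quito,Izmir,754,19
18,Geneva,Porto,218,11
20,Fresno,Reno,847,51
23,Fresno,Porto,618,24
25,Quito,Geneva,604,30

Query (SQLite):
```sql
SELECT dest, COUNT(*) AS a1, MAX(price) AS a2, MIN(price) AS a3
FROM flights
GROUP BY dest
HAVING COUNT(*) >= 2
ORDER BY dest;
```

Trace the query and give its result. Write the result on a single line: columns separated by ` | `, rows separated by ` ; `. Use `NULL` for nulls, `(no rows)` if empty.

Geneva | 2 | 849 | 604 ; Izmir | 2 | 754 | 271 ; Porto | 2 | 618 | 218 ; Reno | 3 | 847 | 97

Group flights by dest.
Per group compute: COUNT(*), MAX(price), MIN(price).
HAVING: drop groups with fewer than 2 rows.
  Geneva: ids {11, 25} → COUNT(*)=2, MAX(price)=849, MIN(price)=604
  Izmir: ids {6, 16} → COUNT(*)=2, MAX(price)=754, MIN(price)=271
  Porto: ids {18, 23} → COUNT(*)=2, MAX(price)=618, MIN(price)=218
  Reno: ids {5, 15, 20} → COUNT(*)=3, MAX(price)=847, MIN(price)=97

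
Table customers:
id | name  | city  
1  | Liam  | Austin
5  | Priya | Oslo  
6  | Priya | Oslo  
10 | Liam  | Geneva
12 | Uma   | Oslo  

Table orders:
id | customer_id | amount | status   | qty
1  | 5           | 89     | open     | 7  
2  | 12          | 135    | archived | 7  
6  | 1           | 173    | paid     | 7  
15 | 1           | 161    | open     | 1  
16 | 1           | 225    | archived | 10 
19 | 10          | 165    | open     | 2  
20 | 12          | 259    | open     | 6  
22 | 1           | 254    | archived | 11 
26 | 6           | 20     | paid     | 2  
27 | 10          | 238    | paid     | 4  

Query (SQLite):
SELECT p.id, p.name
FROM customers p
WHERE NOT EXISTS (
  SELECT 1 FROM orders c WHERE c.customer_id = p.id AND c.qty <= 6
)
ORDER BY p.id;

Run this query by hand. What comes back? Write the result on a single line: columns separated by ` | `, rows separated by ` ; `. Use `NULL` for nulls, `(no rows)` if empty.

5 | Priya

For each customers row, check whether any orders with matching customer_id has qty <= 6.
Keep rows where that is false.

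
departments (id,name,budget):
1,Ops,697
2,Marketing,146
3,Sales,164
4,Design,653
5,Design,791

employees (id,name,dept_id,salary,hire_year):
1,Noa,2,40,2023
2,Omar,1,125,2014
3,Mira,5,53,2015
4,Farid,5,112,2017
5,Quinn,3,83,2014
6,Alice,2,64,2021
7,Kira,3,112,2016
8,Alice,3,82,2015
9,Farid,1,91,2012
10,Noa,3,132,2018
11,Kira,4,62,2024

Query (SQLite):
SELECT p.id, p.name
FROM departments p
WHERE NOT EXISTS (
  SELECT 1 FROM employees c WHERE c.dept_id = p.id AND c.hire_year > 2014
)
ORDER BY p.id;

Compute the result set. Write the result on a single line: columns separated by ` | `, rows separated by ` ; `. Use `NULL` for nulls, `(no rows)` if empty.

1 | Ops

For each departments row, check whether any employees with matching dept_id has hire_year > 2014.
Keep rows where that is false.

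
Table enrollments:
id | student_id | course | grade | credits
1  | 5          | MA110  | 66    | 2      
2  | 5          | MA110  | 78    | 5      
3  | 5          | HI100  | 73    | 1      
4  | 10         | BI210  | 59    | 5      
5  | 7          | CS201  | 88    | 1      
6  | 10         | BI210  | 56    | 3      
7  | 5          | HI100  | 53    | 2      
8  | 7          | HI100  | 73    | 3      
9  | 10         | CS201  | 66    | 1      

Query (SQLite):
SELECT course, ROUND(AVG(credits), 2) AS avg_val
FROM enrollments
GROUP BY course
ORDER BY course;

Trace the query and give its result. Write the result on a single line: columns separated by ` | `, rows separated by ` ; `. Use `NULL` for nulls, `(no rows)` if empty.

Partition enrollments by course; compute ROUND(AVG(credits), 2) within each group.
  BI210: ids {4, 6} → ROUND(AVG(credits), 2)=4
  CS201: ids {5, 9} → ROUND(AVG(credits), 2)=1
  HI100: ids {3, 7, 8} → ROUND(AVG(credits), 2)=2
  MA110: ids {1, 2} → ROUND(AVG(credits), 2)=3.5

BI210 | 4 ; CS201 | 1 ; HI100 | 2 ; MA110 | 3.5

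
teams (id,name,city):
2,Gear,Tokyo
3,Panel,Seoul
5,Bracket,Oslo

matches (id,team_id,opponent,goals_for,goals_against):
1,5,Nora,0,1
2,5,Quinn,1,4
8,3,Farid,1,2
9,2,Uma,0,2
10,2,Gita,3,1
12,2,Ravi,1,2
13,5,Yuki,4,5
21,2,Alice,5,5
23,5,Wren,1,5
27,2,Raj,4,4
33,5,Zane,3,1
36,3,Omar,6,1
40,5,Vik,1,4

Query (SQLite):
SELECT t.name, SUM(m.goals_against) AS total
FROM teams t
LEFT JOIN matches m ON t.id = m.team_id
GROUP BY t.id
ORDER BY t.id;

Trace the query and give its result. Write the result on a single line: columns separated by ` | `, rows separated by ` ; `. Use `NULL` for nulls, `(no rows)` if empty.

Gear | 14 ; Panel | 3 ; Bracket | 20

LEFT JOIN keeps every teams row; unmatched ones get NULL for matches columns.
Group by teams.id and compute SUM(m.goals_against). SUM over an all-NULL group is NULL.
  2: ids {9, 10, 12, 21, 27} → SUM(m.goals_against)=14
  3: ids {8, 36} → SUM(m.goals_against)=3
  5: ids {1, 2, 13, 23, 33, 40} → SUM(m.goals_against)=20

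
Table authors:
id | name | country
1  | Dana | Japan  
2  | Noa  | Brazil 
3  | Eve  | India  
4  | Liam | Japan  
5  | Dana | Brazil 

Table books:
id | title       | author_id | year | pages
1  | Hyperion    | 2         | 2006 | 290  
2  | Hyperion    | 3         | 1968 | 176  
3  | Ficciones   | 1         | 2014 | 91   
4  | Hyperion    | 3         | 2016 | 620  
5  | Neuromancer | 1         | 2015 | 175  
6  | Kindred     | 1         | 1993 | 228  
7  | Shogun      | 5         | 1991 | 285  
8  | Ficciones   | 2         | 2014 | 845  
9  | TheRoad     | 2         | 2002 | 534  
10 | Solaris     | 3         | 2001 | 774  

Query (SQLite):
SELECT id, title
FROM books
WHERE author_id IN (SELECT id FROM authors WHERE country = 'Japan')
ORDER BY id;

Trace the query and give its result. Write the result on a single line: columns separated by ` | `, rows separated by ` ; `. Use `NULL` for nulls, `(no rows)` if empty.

3 | Ficciones ; 5 | Neuromancer ; 6 | Kindred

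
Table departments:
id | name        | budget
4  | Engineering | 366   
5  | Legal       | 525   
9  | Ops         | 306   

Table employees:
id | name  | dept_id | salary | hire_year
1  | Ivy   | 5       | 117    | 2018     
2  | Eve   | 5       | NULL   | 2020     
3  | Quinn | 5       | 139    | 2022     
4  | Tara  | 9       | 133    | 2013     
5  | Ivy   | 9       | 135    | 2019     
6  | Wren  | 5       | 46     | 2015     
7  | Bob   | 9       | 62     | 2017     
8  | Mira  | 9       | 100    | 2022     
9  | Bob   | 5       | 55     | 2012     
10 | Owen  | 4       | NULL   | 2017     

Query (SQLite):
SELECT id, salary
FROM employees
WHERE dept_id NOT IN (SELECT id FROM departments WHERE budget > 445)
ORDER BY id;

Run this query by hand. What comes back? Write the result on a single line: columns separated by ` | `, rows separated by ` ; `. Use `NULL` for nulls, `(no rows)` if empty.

4 | 133 ; 5 | 135 ; 7 | 62 ; 8 | 100 ; 10 | NULL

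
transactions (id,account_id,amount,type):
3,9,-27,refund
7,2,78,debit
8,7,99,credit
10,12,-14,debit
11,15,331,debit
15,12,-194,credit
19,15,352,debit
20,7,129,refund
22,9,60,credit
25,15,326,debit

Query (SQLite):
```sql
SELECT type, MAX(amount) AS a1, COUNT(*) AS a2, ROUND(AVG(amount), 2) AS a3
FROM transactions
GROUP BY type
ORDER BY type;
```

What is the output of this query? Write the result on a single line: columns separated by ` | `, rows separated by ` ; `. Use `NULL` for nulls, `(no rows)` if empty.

Group transactions by type.
Per group compute: MAX(amount), COUNT(*), ROUND(AVG(amount), 2).
  credit: ids {8, 15, 22} → MAX(amount)=99, COUNT(*)=3, ROUND(AVG(amount), 2)=-11.67
  debit: ids {7, 10, 11, 19, 25} → MAX(amount)=352, COUNT(*)=5, ROUND(AVG(amount), 2)=214.6
  refund: ids {3, 20} → MAX(amount)=129, COUNT(*)=2, ROUND(AVG(amount), 2)=51

credit | 99 | 3 | -11.67 ; debit | 352 | 5 | 214.6 ; refund | 129 | 2 | 51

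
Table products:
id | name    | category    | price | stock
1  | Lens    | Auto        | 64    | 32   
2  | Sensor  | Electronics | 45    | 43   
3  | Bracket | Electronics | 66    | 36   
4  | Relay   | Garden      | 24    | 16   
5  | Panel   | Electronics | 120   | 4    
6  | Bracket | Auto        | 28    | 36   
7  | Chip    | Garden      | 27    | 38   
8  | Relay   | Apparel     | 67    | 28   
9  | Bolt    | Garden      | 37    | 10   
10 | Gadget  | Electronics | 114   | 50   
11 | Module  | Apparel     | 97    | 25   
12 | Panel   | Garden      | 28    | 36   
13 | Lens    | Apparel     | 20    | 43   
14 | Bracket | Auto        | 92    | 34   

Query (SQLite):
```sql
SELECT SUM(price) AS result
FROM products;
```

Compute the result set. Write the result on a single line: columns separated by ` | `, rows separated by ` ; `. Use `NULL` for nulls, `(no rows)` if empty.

All price values: [64, 45, 66, 24, 120, 28, 27, 67, 37, 114, 97, 28, 20, 92].
SUM of non-NULL values = 829.

829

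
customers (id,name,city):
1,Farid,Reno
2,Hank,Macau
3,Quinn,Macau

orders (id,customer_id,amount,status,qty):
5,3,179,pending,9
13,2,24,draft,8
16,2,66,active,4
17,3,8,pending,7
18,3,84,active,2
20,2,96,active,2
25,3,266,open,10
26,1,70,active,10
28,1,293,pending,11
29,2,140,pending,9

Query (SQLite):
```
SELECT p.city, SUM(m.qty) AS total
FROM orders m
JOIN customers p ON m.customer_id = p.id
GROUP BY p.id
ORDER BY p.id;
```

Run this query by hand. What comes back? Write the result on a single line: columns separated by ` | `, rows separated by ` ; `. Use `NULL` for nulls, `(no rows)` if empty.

Reno | 21 ; Macau | 23 ; Macau | 28

Join each orders row to its customers via customer_id.
Group joined rows by customers.id; compute SUM(m.qty) per group.
  1: ids {26, 28} → SUM(m.qty)=21
  2: ids {13, 16, 20, 29} → SUM(m.qty)=23
  3: ids {5, 17, 18, 25} → SUM(m.qty)=28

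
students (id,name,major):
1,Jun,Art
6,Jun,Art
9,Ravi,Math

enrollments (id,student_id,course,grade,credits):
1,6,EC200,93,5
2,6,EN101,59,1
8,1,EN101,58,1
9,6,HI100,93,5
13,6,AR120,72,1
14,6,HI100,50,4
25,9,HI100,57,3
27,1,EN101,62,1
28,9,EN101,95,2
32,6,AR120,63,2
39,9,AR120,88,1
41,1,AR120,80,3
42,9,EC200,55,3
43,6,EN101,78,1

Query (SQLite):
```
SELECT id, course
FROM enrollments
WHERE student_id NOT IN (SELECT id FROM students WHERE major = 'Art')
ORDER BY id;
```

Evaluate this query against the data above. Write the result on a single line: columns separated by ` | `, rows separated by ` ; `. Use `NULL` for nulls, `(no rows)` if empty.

Inner query: students.id where major = 'Art'.
Outer: keep enrollments rows whose student_id is not in that set.
Inner query → {1, 6}

25 | HI100 ; 28 | EN101 ; 39 | AR120 ; 42 | EC200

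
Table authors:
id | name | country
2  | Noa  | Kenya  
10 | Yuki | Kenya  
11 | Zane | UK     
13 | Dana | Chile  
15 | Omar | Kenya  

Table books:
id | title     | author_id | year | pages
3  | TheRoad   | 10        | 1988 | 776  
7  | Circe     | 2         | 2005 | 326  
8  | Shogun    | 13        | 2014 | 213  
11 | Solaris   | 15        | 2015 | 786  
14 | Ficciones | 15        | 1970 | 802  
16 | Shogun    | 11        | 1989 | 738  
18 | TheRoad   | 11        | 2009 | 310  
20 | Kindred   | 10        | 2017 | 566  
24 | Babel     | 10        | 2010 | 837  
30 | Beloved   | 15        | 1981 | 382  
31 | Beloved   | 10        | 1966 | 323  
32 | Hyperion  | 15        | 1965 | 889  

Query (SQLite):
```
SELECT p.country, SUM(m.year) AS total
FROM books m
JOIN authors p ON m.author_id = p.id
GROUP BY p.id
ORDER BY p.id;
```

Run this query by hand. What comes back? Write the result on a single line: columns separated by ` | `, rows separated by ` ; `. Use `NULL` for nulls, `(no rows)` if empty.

Kenya | 2005 ; Kenya | 7981 ; UK | 3998 ; Chile | 2014 ; Kenya | 7931

Join each books row to its authors via author_id.
Group joined rows by authors.id; compute SUM(m.year) per group.
  2: ids {7} → SUM(m.year)=2005
  10: ids {3, 20, 24, 31} → SUM(m.year)=7981
  11: ids {16, 18} → SUM(m.year)=3998
  13: ids {8} → SUM(m.year)=2014
  15: ids {11, 14, 30, 32} → SUM(m.year)=7931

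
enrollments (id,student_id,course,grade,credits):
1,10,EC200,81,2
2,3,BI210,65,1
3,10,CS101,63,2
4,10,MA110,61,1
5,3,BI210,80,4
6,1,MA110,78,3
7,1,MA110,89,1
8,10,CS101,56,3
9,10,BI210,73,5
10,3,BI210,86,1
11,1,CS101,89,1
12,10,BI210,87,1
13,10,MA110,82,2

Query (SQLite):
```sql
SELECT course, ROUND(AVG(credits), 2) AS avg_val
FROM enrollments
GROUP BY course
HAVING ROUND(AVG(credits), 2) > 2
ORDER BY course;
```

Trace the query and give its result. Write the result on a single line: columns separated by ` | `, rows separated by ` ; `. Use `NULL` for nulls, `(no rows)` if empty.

BI210 | 2.4

Partition enrollments by course; compute ROUND(AVG(credits), 2) within each group.
HAVING: keep groups where ROUND(AVG(credits), 2) > 2.
  BI210: ids {2, 5, 9, 10, 12} → ROUND(AVG(credits), 2)=2.4
  CS101: ids {3, 8, 11} → ROUND(AVG(credits), 2)=2
  EC200: ids {1} → ROUND(AVG(credits), 2)=2
  MA110: ids {4, 6, 7, 13} → ROUND(AVG(credits), 2)=1.75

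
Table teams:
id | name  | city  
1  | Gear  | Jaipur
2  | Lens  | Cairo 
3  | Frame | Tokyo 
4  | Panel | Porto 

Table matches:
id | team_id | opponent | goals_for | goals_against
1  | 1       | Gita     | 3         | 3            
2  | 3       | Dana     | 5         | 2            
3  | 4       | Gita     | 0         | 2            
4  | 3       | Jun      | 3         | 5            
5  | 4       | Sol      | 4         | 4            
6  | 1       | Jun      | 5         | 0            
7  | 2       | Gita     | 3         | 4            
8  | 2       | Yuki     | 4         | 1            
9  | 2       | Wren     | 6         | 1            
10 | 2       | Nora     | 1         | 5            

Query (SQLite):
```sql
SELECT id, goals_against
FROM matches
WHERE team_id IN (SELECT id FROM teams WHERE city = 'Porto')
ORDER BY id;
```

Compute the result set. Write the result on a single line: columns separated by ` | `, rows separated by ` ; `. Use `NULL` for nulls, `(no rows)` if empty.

3 | 2 ; 5 | 4

Inner query: teams.id where city = 'Porto'.
Outer: keep matches rows whose team_id is in that set.
Inner query → {4}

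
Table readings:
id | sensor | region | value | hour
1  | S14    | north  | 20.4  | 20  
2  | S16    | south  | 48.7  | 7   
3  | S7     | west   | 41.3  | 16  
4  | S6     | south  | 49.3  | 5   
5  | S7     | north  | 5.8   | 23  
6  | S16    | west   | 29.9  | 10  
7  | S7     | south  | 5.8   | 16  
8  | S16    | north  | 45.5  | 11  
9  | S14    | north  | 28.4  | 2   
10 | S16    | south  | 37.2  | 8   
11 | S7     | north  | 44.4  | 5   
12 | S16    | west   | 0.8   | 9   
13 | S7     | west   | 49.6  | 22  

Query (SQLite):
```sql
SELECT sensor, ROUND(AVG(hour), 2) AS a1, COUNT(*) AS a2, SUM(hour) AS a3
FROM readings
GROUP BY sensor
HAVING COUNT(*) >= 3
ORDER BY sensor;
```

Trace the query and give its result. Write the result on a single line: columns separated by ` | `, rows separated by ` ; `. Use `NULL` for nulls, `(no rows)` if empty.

S16 | 9 | 5 | 45 ; S7 | 16.4 | 5 | 82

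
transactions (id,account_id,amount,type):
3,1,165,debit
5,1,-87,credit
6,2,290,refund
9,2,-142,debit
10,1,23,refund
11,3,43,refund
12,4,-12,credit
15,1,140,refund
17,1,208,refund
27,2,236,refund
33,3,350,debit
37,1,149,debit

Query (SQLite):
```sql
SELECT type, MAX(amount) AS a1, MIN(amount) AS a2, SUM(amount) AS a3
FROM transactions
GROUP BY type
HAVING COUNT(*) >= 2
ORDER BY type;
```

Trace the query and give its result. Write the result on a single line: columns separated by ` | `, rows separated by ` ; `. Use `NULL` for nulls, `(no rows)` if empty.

Group transactions by type.
Per group compute: MAX(amount), MIN(amount), SUM(amount).
HAVING: drop groups with fewer than 2 rows.
  credit: ids {5, 12} → MAX(amount)=-12, MIN(amount)=-87, SUM(amount)=-99
  debit: ids {3, 9, 33, 37} → MAX(amount)=350, MIN(amount)=-142, SUM(amount)=522
  refund: ids {6, 10, 11, 15, 17, 27} → MAX(amount)=290, MIN(amount)=23, SUM(amount)=940

credit | -12 | -87 | -99 ; debit | 350 | -142 | 522 ; refund | 290 | 23 | 940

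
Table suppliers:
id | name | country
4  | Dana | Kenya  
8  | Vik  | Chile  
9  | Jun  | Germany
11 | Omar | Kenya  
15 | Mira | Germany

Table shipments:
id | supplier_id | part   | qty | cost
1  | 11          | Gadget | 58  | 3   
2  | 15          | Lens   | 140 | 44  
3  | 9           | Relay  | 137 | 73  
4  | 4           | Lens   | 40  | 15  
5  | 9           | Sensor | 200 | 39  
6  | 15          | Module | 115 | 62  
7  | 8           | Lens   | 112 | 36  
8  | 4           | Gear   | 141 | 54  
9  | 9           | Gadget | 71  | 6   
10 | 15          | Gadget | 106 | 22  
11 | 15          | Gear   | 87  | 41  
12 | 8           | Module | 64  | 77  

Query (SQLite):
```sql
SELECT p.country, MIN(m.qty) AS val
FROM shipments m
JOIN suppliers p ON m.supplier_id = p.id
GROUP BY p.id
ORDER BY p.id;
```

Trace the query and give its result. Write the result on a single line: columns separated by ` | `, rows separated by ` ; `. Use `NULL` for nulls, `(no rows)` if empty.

Join each shipments row to its suppliers via supplier_id.
Group joined rows by suppliers.id; compute MIN(m.qty) per group.
  4: ids {4, 8} → MIN(m.qty)=40
  8: ids {7, 12} → MIN(m.qty)=64
  9: ids {3, 5, 9} → MIN(m.qty)=71
  11: ids {1} → MIN(m.qty)=58
  15: ids {2, 6, 10, 11} → MIN(m.qty)=87

Kenya | 40 ; Chile | 64 ; Germany | 71 ; Kenya | 58 ; Germany | 87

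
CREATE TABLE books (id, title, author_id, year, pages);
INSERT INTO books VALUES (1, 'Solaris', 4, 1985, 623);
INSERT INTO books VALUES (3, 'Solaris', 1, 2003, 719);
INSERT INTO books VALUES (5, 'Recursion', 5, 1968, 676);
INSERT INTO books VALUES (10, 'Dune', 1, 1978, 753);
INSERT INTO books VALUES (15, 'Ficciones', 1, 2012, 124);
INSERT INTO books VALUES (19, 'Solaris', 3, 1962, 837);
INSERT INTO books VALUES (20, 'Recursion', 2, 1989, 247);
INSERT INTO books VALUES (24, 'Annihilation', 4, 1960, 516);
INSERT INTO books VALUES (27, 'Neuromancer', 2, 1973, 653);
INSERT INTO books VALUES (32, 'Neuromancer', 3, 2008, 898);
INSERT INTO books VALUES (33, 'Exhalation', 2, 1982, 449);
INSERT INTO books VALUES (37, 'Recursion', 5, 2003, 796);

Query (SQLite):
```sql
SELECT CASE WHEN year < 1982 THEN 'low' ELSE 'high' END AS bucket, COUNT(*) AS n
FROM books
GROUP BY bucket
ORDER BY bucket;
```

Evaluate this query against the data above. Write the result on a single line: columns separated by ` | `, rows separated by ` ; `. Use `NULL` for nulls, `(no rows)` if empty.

Bucket rows by year < 1982 → 'low' else 'high'; count each bucket.

high | 7 ; low | 5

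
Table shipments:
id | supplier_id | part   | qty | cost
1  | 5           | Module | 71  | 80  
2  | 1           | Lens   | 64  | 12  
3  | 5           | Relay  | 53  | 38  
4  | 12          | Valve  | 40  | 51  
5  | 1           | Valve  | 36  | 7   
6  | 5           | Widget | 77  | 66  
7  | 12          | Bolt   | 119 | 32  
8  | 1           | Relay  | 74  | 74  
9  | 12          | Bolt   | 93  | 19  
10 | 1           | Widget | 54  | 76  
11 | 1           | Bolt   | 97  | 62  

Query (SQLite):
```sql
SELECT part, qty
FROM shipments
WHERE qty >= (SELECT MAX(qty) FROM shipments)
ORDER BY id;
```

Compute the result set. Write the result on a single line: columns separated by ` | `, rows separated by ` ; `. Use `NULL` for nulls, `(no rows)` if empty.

Scalar subquery: MAX(qty) over all shipments rows = 119.
Keep rows where qty >= that value.

Bolt | 119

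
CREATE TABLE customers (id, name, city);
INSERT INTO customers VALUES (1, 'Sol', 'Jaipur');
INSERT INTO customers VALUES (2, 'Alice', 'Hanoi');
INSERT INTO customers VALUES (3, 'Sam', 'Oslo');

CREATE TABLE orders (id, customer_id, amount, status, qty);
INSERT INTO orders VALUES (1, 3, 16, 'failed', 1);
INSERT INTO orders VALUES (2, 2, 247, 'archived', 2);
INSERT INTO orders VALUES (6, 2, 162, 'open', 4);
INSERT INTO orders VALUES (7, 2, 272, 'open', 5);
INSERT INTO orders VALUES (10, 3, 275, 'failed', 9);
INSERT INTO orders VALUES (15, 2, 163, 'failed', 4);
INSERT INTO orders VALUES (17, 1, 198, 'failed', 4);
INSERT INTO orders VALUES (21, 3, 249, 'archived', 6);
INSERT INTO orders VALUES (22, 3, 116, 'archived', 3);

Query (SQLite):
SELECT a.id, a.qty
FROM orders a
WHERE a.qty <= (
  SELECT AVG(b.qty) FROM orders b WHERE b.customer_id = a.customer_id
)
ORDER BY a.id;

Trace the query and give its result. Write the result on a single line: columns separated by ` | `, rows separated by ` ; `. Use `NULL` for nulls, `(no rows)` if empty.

For each orders row a, compute AVG(qty) over rows sharing a.customer_id.
Keep row a if a.qty <= that per-group AVG.
  customer_id=1: AVG(qty) = 4.0
  customer_id=2: AVG(qty) = 3.75
  customer_id=3: AVG(qty) = 4.75

1 | 1 ; 2 | 2 ; 17 | 4 ; 22 | 3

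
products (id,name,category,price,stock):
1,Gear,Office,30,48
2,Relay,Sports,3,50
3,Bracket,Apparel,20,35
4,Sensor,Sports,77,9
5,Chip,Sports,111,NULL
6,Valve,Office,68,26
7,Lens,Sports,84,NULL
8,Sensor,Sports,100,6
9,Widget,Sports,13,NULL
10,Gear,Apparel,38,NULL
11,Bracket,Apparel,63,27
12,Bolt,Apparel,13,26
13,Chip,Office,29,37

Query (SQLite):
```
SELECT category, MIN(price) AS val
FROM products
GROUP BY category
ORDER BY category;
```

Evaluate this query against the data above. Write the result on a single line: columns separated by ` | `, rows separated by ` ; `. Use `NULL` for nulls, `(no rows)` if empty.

Apparel | 13 ; Office | 29 ; Sports | 3

Partition products by category; compute MIN(price) within each group.
  Apparel: ids {3, 10, 11, 12} → MIN(price)=13
  Office: ids {1, 6, 13} → MIN(price)=29
  Sports: ids {2, 4, 5, 7, 8, 9} → MIN(price)=3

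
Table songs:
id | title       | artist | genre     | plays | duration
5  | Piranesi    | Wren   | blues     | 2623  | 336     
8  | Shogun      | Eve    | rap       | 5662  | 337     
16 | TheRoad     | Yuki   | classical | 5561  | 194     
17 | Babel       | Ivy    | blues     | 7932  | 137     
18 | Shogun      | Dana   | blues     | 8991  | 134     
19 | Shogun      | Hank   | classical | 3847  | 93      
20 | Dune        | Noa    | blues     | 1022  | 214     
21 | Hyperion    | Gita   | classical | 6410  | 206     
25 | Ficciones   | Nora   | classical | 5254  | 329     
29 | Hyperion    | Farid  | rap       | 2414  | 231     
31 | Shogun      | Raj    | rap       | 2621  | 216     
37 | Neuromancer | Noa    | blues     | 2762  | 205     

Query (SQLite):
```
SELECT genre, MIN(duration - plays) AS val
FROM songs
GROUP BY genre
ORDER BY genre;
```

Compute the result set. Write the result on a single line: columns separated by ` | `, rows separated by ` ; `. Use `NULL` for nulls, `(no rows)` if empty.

blues | -8857 ; classical | -6204 ; rap | -5325

For each row compute duration - plays.
Group by genre; take MIN of the expression per group.
  blues: ids {5, 17, 18, 20, 37} → MIN(duration - plays)=-8857
  classical: ids {16, 19, 21, 25} → MIN(duration - plays)=-6204
  rap: ids {8, 29, 31} → MIN(duration - plays)=-5325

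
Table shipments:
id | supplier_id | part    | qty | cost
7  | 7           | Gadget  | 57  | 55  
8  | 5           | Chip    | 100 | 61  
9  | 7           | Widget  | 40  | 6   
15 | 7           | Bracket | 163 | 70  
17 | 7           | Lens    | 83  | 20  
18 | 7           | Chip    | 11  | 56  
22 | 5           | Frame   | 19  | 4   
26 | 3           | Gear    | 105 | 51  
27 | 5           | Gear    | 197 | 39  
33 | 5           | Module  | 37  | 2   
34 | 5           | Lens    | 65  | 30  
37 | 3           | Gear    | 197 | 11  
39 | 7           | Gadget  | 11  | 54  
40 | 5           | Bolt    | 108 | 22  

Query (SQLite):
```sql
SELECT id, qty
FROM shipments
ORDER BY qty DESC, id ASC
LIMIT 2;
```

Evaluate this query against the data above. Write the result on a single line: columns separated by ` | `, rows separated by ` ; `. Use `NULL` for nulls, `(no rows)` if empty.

27 | 197 ; 37 | 197

Sort by qty desc, tiebreak id asc: (197, id=27), (197, id=37), (163, id=15), (108, id=40), (105, id=26) …. Take first 2.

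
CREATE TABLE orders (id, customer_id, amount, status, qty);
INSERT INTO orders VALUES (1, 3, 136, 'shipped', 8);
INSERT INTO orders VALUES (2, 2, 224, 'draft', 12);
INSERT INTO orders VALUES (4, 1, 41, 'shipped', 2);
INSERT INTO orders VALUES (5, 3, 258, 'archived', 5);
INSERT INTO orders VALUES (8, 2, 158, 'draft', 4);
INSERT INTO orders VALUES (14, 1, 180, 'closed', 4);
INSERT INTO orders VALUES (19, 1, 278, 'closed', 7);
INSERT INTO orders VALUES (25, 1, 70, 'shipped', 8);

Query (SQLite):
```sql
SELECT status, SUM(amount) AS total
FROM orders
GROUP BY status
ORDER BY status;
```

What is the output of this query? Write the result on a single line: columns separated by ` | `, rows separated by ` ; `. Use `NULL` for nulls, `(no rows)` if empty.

Partition orders by status; compute SUM(amount) within each group.
  archived: ids {5} → SUM(amount)=258
  closed: ids {14, 19} → SUM(amount)=458
  draft: ids {2, 8} → SUM(amount)=382
  shipped: ids {1, 4, 25} → SUM(amount)=247

archived | 258 ; closed | 458 ; draft | 382 ; shipped | 247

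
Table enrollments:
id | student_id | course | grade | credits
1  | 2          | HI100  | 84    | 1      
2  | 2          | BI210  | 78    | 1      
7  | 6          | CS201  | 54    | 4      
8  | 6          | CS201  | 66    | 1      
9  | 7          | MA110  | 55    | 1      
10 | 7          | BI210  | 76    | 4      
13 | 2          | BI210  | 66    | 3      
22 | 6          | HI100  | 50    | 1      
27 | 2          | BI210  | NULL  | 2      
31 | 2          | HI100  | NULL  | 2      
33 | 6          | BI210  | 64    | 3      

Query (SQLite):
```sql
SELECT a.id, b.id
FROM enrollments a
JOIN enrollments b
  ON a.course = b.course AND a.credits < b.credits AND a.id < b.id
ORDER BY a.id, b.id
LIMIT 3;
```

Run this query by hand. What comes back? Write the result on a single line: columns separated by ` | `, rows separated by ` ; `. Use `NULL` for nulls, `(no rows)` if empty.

Pairs (a,b) with same course, a.credits < b.credits, a.id < b.id.
course groups: BI210:{2,10,13,27,33} CS201:{7,8} HI100:{1,22,31} MA110:{9}
Ordered by (a.id, b.id); first 3.

1 | 31 ; 2 | 10 ; 2 | 13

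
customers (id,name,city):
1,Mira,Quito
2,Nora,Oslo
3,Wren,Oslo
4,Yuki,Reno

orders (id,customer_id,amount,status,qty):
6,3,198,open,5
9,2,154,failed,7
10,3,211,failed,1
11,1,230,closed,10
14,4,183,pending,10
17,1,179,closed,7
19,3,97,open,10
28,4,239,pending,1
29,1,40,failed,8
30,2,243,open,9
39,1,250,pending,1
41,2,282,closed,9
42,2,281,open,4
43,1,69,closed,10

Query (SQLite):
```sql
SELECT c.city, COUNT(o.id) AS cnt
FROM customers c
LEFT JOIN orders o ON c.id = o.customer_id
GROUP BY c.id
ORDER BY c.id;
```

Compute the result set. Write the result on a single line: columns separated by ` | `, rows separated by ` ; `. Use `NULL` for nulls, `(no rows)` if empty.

Quito | 5 ; Oslo | 4 ; Oslo | 3 ; Reno | 2

LEFT JOIN keeps every customers row; unmatched ones get NULL for orders columns.
Group by customers.id and compute COUNT(o.id). COUNT(col) of an all-NULL group is 0.
  1: ids {11, 17, 29, 39, 43} → COUNT(o.id)=5
  2: ids {9, 30, 41, 42} → COUNT(o.id)=4
  3: ids {6, 10, 19} → COUNT(o.id)=3
  4: ids {14, 28} → COUNT(o.id)=2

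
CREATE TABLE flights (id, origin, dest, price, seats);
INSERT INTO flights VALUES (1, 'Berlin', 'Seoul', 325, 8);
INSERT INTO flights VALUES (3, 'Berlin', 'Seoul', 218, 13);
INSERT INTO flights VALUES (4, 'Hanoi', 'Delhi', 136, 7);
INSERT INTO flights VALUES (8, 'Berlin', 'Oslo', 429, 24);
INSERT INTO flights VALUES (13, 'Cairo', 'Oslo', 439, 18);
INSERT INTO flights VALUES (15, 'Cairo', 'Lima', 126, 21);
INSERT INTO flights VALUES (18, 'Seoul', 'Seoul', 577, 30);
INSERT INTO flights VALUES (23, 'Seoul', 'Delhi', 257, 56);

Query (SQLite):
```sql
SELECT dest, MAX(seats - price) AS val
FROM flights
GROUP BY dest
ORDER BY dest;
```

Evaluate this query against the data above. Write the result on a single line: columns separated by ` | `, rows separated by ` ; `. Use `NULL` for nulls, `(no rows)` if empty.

For each row compute seats - price.
Group by dest; take MAX of the expression per group.
  Delhi: ids {4, 23} → MAX(seats - price)=-129
  Lima: ids {15} → MAX(seats - price)=-105
  Oslo: ids {8, 13} → MAX(seats - price)=-405
  Seoul: ids {1, 3, 18} → MAX(seats - price)=-205

Delhi | -129 ; Lima | -105 ; Oslo | -405 ; Seoul | -205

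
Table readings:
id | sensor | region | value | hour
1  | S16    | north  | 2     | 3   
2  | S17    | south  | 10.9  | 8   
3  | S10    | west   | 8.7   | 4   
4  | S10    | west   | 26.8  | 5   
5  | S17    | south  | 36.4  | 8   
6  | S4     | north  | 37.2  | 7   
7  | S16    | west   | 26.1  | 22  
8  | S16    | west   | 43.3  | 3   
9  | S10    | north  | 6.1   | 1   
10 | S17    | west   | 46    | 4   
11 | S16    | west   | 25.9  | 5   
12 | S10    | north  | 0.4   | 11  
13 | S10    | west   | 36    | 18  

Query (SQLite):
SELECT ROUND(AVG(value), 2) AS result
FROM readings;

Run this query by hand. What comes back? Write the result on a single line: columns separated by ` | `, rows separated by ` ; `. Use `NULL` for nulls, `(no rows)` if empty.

23.52

All value values: [2, 10.9, 8.7, 26.8, 36.4, 37.2, 26.1, 43.3, 6.1, 46, 25.9, 0.4, 36].
AVG = 305.8 / 13 (rounded to 2 dp).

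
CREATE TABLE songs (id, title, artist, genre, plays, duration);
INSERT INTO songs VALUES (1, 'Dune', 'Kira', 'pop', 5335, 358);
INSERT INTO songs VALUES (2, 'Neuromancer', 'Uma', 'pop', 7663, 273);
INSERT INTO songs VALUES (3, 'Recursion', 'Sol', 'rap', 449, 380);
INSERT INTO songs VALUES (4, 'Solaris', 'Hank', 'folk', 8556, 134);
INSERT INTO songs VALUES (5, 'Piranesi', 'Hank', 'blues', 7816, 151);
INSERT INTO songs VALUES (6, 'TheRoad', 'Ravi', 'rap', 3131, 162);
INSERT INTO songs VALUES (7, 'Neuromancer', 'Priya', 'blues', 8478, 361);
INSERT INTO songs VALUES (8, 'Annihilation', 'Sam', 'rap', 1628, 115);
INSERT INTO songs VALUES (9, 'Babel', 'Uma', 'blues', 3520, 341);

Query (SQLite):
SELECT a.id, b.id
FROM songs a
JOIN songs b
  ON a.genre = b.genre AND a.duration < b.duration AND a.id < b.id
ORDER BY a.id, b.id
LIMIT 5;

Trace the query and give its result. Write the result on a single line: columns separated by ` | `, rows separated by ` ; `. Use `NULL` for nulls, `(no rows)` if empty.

5 | 7 ; 5 | 9

Pairs (a,b) with same genre, a.duration < b.duration, a.id < b.id.
genre groups: blues:{5,7,9} folk:{4} pop:{1,2} rap:{3,6,8}
Ordered by (a.id, b.id); first 5.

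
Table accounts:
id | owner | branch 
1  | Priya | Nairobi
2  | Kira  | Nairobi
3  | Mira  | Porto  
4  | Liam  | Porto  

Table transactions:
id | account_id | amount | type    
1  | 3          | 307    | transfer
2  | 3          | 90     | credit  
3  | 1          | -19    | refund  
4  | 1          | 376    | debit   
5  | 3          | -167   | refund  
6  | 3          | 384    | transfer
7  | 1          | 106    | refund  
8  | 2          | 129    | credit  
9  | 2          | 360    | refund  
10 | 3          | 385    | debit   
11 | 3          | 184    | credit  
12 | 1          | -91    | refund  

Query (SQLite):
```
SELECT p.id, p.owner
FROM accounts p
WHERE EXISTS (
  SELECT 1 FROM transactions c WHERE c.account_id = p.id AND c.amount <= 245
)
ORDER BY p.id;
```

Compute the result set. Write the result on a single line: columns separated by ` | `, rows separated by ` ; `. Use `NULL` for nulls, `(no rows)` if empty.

For each accounts row, check whether any transactions with matching account_id has amount <= 245.
Keep rows where that is true.

1 | Priya ; 2 | Kira ; 3 | Mira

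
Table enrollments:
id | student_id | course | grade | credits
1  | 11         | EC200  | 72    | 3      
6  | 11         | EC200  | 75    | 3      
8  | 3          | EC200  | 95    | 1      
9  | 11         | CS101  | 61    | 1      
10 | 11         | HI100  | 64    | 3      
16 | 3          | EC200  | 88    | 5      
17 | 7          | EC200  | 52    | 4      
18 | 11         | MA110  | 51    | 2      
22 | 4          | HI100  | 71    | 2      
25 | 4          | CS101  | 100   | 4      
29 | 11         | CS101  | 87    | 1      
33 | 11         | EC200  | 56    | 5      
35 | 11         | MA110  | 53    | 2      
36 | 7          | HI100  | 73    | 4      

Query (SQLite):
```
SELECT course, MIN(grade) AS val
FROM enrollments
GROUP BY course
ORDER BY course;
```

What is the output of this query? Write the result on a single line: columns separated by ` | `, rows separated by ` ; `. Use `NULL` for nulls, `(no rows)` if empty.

CS101 | 61 ; EC200 | 52 ; HI100 | 64 ; MA110 | 51

Partition enrollments by course; compute MIN(grade) within each group.
  CS101: ids {9, 25, 29} → MIN(grade)=61
  EC200: ids {1, 6, 8, 16, 17, 33} → MIN(grade)=52
  HI100: ids {10, 22, 36} → MIN(grade)=64
  MA110: ids {18, 35} → MIN(grade)=51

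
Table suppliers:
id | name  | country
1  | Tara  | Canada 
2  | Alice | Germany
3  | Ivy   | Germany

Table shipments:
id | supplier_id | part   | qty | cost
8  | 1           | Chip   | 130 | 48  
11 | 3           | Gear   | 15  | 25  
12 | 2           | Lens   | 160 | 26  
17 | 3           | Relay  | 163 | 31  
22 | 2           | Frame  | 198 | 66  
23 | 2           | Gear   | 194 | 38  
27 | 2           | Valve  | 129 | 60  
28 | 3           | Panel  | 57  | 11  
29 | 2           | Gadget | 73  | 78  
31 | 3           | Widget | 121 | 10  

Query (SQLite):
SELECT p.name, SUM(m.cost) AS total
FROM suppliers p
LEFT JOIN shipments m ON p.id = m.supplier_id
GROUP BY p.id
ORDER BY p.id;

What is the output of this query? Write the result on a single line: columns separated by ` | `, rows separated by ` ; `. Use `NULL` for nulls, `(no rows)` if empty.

LEFT JOIN keeps every suppliers row; unmatched ones get NULL for shipments columns.
Group by suppliers.id and compute SUM(m.cost). SUM over an all-NULL group is NULL.
  1: ids {8} → SUM(m.cost)=48
  2: ids {12, 22, 23, 27, 29} → SUM(m.cost)=268
  3: ids {11, 17, 28, 31} → SUM(m.cost)=77

Tara | 48 ; Alice | 268 ; Ivy | 77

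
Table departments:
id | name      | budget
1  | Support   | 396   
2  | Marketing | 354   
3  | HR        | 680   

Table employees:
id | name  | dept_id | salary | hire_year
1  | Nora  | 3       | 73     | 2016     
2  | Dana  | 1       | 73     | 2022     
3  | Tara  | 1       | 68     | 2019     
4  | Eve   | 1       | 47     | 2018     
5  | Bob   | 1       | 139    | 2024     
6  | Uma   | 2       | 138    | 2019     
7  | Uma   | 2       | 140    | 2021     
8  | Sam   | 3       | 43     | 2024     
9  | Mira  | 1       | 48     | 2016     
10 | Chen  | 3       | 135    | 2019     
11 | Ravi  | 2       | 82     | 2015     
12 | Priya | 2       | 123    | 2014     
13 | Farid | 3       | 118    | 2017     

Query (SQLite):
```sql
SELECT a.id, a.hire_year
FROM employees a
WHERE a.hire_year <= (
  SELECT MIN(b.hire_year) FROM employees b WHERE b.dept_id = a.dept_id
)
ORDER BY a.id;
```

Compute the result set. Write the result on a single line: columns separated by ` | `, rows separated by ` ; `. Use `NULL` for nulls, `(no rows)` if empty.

1 | 2016 ; 9 | 2016 ; 12 | 2014

For each employees row a, compute MIN(hire_year) over rows sharing a.dept_id.
Keep row a if a.hire_year <= that per-group MIN.
  dept_id=1: MIN(hire_year) = 2016
  dept_id=2: MIN(hire_year) = 2014
  dept_id=3: MIN(hire_year) = 2016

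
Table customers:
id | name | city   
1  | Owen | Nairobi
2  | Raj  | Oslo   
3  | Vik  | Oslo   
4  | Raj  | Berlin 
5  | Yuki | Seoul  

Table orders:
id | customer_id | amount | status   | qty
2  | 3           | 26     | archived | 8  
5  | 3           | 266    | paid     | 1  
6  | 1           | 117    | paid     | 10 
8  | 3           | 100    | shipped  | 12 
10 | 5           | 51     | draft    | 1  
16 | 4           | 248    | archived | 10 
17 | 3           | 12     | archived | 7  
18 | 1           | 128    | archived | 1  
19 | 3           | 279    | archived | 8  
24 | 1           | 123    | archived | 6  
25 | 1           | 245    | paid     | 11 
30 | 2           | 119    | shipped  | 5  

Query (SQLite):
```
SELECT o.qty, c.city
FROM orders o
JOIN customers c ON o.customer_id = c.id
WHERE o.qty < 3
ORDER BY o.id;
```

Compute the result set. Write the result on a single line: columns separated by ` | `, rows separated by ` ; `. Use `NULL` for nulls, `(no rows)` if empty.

Each orders row matches the customers row where customer_id = customers.id.
Then keep rows with o.qty < 3.

1 | Oslo ; 1 | Seoul ; 1 | Nairobi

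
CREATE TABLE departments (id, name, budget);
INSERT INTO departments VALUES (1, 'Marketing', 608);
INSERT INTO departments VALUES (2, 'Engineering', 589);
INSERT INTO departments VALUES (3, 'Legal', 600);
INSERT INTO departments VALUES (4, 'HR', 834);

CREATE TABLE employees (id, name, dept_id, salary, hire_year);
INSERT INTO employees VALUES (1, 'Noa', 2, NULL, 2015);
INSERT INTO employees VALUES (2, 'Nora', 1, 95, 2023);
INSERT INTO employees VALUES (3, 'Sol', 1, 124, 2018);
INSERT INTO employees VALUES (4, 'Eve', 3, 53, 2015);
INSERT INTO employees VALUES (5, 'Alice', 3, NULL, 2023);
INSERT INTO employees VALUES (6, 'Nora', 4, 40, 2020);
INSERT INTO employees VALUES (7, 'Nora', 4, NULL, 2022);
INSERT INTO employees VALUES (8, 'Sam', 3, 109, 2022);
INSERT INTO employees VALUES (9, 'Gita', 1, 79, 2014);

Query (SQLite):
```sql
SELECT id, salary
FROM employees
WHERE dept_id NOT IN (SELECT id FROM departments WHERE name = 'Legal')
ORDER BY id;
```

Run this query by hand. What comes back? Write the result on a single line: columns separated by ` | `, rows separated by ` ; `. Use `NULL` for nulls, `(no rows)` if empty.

1 | NULL ; 2 | 95 ; 3 | 124 ; 6 | 40 ; 7 | NULL ; 9 | 79

Inner query: departments.id where name = 'Legal'.
Outer: keep employees rows whose dept_id is not in that set.
Inner query → {3}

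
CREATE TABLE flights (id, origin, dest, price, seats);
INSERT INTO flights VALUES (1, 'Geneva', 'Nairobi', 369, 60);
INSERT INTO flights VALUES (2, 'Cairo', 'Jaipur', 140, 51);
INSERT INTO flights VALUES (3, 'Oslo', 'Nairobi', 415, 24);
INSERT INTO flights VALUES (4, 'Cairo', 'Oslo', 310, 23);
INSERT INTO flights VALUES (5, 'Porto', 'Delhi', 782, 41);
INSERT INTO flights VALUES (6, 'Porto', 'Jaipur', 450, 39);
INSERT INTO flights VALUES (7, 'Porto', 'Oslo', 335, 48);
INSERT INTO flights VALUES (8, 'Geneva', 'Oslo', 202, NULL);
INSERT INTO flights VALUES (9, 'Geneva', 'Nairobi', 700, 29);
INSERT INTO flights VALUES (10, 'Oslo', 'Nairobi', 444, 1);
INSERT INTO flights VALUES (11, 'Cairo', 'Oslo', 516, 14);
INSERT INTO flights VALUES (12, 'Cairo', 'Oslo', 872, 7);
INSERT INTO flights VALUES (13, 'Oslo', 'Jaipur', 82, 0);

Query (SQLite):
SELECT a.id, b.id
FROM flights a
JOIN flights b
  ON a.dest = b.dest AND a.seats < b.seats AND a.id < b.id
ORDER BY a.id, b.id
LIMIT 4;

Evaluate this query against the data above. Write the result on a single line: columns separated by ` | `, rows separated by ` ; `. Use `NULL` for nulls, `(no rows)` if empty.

3 | 9 ; 4 | 7

Pairs (a,b) with same dest, a.seats < b.seats, a.id < b.id.
dest groups: Delhi:{5} Jaipur:{2,6,13} Nairobi:{1,3,9,10} Oslo:{4,7,8,11,12}
Ordered by (a.id, b.id); first 4.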